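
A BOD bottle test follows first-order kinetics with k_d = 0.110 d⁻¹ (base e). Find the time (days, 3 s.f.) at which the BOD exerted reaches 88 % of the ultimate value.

y/L₀ = 1 − e^(−k_d t) = 0.88 ⇒ e^(−k_d t) = 0.120
t = −ln(0.120) / 0.110 = 2.120 / 0.110 = 19.28 d.

t ≈ 19.3 d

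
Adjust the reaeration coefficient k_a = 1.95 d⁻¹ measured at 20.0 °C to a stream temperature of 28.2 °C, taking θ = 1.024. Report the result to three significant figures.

k_a ≈ 2.37 d⁻¹

k_a(T₂) = k_a(T₁) · θ^(T₂−T₁) = 1.95 × 1.024^(28.2−20.0)
= 1.95 × 1.024^8.20 = 1.95 × 1.215 = 2.369 d⁻¹.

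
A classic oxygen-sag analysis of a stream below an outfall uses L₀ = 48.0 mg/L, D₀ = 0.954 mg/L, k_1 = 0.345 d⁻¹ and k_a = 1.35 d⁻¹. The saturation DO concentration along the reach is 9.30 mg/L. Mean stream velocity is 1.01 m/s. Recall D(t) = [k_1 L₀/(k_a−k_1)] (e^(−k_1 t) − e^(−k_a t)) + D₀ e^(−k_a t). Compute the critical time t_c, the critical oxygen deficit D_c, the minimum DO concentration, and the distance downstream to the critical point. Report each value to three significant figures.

t_c ≈ 1.30 d; D_c ≈ 7.84 mg/L; min DO ≈ 1.46 mg/L; x_c ≈ 113 km

At the critical point dD/dt = 0, so k_1 L₀ e^(−k_1 t) = k_a D. Substituting D(t) from the Streeter–Phelps equation and solving for t gives
t_c = ln[(k_a/k_1)(1 − D₀(k_a−k_1)/(k_1 L₀))] / (k_a−k_1).
Here k_a−k_1 = 1.005 d⁻¹ and 1 − D₀(k_a−k_1)/(k_1 L₀) = 1 − 0.954×1.005/(0.345×48.0) = 0.9421, so
t_c = ln(3.913 × 0.9421) / 1.005 = 1.305 / 1.005 = 1.298 d.
D_c = (k_1/k_a) L₀ e^(−k_1 t_c) = (0.345/1.35) × 48.0 × e^(−0.345×1.298) = 0.2556 × 48.0 × 0.6390 = 7.838 mg/L.
Minimum DO = C_s − D_c = 9.30 − 7.838 = 1.462 mg/L.
x_c = v t_c = 1.01 m/s × 1.298 d × 86400 s/d = 113300 m ≈ 113 km.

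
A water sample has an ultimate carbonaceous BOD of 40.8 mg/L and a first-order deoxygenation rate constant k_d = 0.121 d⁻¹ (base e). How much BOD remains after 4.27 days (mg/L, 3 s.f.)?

L_t = L₀ e^(−k_d t) = 40.8 × e^(−0.121×4.27) = 40.8 × 0.5965 = 24.34 mg/L.

L ≈ 24.3 mg/L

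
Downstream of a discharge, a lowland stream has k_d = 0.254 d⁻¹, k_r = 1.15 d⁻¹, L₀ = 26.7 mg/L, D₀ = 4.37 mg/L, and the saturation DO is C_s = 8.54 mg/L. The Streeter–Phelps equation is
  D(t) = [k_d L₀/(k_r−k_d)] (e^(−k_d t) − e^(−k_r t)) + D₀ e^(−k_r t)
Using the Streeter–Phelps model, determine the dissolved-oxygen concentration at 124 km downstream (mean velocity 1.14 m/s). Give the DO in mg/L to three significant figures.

Travel time t = x/v = 124 km / (1.14 m/s) = 124000 m / 1.14 m/s = 108800 s = 1.259 d.
k_d L₀/(k_r−k_d) = 0.254×26.7/(1.15−0.254) = 6.782/0.8960 = 7.569 mg/L.
e^(−k_d t) = e^(−0.254×1.259) = 0.7263; e^(−k_r t) = e^(−1.15×1.259) = 0.2351.
D = 7.569 × (0.7263 − 0.2351) + 4.37 × 0.2351 = 3.718 + 1.027 = 4.745 mg/L.
DO = C_s − D = 8.54 − 4.745 = 3.795 mg/L.

DO ≈ 3.79 mg/L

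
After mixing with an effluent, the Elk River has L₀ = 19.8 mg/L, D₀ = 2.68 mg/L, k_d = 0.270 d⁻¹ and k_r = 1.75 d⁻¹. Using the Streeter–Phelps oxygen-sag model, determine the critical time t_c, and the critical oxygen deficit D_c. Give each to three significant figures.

With k_r/k_d = 6.481 and 1 − D₀(k_r−k_d)/(k_d L₀) = 0.2581,
t_c = ln(6.481 × 0.2581) / (1.75 − 0.270) = ln(1.673) / 1.480 = 0.5144/1.480 = 0.3476 d.
L(t_c) = L₀ e^(−k_d t_c) = 19.8 × 0.9104 = 18.03 mg/L, and at the critical point k_r D_c = k_d L, so D_c = (0.270/1.75) × 18.03 = 2.781 mg/L.

t_c ≈ 0.348 d; D_c ≈ 2.78 mg/L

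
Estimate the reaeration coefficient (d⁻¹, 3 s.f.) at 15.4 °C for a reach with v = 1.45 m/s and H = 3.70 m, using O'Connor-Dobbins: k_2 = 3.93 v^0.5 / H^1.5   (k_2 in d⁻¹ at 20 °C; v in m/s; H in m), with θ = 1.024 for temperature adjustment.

k_2(20) = 3.93 × 1.45^0.5 / 3.70^1.5 = 3.93 × 1.204 / 7.117 = 0.6649 d⁻¹.
k_2(15.4) = 0.6649 × 1.024^(15.4−20) = 0.6649 × 0.8966 = 0.5962 d⁻¹.

k_2 ≈ 0.596 d⁻¹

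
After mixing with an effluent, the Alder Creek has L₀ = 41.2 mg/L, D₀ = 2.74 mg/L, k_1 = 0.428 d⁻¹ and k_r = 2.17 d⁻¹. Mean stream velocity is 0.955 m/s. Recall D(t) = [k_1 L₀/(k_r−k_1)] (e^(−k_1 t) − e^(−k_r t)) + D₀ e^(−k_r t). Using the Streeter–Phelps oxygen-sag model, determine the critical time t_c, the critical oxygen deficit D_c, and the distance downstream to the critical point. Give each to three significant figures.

With k_r/k_1 = 5.070 and 1 − D₀(k_r−k_1)/(k_1 L₀) = 0.7293,
t_c = ln(5.070 × 0.7293) / (2.17 − 0.428) = ln(3.698) / 1.742 = 1.308/1.742 = 0.7507 d.
L(t_c) = L₀ e^(−k_1 t_c) = 41.2 × 0.7252 = 29.88 mg/L, and at the critical point k_r D_c = k_1 L, so D_c = (0.428/2.17) × 29.88 = 5.893 mg/L.
x_c = v t_c = 0.955 m/s × 0.7507 d × 86400 s/d = 61940 m ≈ 61.9 km.

t_c ≈ 0.751 d; D_c ≈ 5.89 mg/L; x_c ≈ 61.9 km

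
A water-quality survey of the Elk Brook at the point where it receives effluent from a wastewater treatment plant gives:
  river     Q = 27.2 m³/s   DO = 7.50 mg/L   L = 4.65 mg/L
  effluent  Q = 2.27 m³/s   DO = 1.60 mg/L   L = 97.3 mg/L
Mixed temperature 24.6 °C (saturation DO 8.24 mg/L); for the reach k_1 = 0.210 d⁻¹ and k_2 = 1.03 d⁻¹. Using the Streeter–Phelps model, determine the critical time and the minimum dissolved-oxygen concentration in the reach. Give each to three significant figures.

t_c ≈ 1.33 d; minimum DO ≈ 6.42 mg/L

Mixed DO = (27.2×7.50 + 2.27×1.60)/(27.2+2.27) = 207.6/29.47 = 7.046 mg/L.
Mixed L₀ = (27.2×4.65 + 2.27×97.3)/(29.47) = 347.4/29.47 = 11.79 mg/L.
Initial deficit D₀ = C_s − DO₀ = 8.24 − 7.046 = 1.194 mg/L.
t_c = (1/0.8200) ln[(1.03/0.210)(1 − 1.194×0.8200/(0.210×11.79))] = 1.220 × ln(2.964) = 1.325 d.
D_c = (0.210/1.03) × 11.79 × e^(−0.210×1.325) = 0.2039 × 11.79 × 0.7571 = 1.819 mg/L.
Minimum DO = 8.24 − 1.819 = 6.421 mg/L.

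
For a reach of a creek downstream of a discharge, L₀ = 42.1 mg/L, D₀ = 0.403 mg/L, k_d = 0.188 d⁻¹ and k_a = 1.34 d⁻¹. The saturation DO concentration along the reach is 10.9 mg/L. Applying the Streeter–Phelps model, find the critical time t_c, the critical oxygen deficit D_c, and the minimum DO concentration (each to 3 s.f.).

With k_a/k_d = 7.128 and 1 − D₀(k_a−k_d)/(k_d L₀) = 0.9413,
t_c = ln(7.128 × 0.9413) / (1.34 − 0.188) = ln(6.710) / 1.152 = 1.904/1.152 = 1.652 d.
L(t_c) = L₀ e^(−k_d t_c) = 42.1 × 0.7330 = 30.86 mg/L, and at the critical point k_a D_c = k_d L, so D_c = (0.188/1.34) × 30.86 = 4.329 mg/L.
Minimum DO = C_s − D_c = 10.9 − 4.329 = 6.571 mg/L.

t_c ≈ 1.65 d; D_c ≈ 4.33 mg/L; min DO ≈ 6.57 mg/L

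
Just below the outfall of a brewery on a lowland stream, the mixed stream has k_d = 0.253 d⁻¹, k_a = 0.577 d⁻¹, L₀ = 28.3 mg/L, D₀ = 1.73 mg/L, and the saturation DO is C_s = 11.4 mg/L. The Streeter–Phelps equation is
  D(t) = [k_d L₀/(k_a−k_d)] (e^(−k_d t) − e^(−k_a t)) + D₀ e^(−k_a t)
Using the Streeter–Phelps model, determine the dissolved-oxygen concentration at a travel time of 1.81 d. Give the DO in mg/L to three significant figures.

k_d L₀/(k_a−k_d) = 0.253×28.3/(0.577−0.253) = 7.160/0.3240 = 22.10 mg/L.
e^(−k_d t) = e^(−0.253×1.810) = 0.6326; e^(−k_a t) = e^(−0.577×1.810) = 0.3519.
D = 22.10 × (0.6326 − 0.3519) + 1.73 × 0.3519 = 6.203 + 0.6088 = 6.811 mg/L.
DO = C_s − D = 11.4 − 6.811 = 4.589 mg/L.

DO ≈ 4.59 mg/L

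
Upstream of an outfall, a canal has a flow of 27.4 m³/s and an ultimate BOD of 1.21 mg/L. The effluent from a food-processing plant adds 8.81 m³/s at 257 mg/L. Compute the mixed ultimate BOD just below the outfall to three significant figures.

Flow-weighted mixing: C = (Q_r C_r + Q_w C_w)/(Q_r + Q_w)
= (27.4×1.21 + 8.81×257)/(27.4 + 8.81) = 2297/36.21 = 63.44 mg/L.

63.4 mg/L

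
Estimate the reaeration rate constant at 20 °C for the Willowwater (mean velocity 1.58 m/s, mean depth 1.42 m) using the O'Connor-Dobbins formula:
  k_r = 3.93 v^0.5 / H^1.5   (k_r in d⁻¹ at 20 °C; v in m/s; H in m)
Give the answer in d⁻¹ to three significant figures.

k_r ≈ 2.92 d⁻¹

k_r = 3.93 × 1.58^0.5 / 1.42^1.5 = 3.93 × 1.257 / 1.692 = 2.919 d⁻¹.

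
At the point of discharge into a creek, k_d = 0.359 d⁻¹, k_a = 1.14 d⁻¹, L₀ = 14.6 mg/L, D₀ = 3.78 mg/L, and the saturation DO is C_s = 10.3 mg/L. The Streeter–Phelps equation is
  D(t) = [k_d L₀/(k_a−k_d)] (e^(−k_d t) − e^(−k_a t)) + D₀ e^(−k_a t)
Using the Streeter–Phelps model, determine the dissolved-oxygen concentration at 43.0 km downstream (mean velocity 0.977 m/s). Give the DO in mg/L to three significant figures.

Travel time t = x/v = 43.0 km / (0.977 m/s) = 43000 m / 0.977 m/s = 44010 s = 0.5094 d.
k_d L₀/(k_a−k_d) = 0.359×14.6/(1.14−0.359) = 5.241/0.7810 = 6.711 mg/L.
e^(−k_d t) = e^(−0.359×0.5094) = 0.8329; e^(−k_a t) = e^(−1.14×0.5094) = 0.5595.
D = 6.711 × (0.8329 − 0.5595) + 3.78 × 0.5595 = 1.835 + 2.115 = 3.950 mg/L.
DO = C_s − D = 10.3 − 3.950 = 6.350 mg/L.

DO ≈ 6.35 mg/L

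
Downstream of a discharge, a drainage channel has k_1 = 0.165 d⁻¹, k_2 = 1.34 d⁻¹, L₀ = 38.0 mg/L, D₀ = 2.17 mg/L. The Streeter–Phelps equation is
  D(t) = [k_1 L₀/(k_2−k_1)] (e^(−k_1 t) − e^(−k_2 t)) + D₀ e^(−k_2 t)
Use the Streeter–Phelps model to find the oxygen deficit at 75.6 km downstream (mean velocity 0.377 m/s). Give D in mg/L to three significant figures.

Travel time t = x/v = 75.6 km / (0.377 m/s) = 75600 m / 0.377 m/s = 200500 s = 2.321 d.
k_1 L₀/(k_2−k_1) = 0.165×38.0/(1.34−0.165) = 6.270/1.175 = 5.336 mg/L.
e^(−k_1 t) = e^(−0.165×2.321) = 0.6818; e^(−k_2 t) = e^(−1.34×2.321) = 0.04460.
D = 5.336 × (0.6818 − 0.04460) + 2.17 × 0.04460 = 3.400 + 0.09678 = 3.497 mg/L.

D ≈ 3.50 mg/L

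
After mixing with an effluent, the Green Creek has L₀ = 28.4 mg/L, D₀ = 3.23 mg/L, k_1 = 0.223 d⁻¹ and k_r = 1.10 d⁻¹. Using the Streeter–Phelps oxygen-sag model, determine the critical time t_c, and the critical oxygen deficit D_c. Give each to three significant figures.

With k_r/k_1 = 4.933 and 1 − D₀(k_r−k_1)/(k_1 L₀) = 0.5527,
t_c = ln(4.933 × 0.5527) / (1.10 − 0.223) = ln(2.726) / 0.8770 = 1.003/0.8770 = 1.144 d.
D_c = (k_1/k_r) L₀ e^(−k_1 t_c) = (0.223/1.10) × 28.4 × e^(−0.223×1.144) = 0.2027 × 28.4 × 0.7749 = 4.461 mg/L.

t_c ≈ 1.14 d; D_c ≈ 4.46 mg/L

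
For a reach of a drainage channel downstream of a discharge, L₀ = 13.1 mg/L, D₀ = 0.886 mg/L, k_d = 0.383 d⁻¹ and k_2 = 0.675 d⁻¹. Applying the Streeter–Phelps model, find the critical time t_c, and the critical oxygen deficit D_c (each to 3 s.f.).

At the critical point dD/dt = 0, so k_d L₀ e^(−k_d t) = k_2 D. Substituting D(t) from the Streeter–Phelps equation and solving for t gives
t_c = ln[(k_2/k_d)(1 − D₀(k_2−k_d)/(k_d L₀))] / (k_2−k_d).
Here k_2−k_d = 0.2920 d⁻¹ and 1 − D₀(k_2−k_d)/(k_d L₀) = 1 − 0.886×0.2920/(0.383×13.1) = 0.9484, so
t_c = ln(1.762 × 0.9484) / 0.2920 = 0.5137 / 0.2920 = 1.759 d.
D_c = (k_d/k_2) L₀ e^(−k_d t_c) = (0.383/0.675) × 13.1 × e^(−0.383×1.759) = 0.5674 × 13.1 × 0.5097 = 3.789 mg/L.

t_c ≈ 1.76 d; D_c ≈ 3.79 mg/L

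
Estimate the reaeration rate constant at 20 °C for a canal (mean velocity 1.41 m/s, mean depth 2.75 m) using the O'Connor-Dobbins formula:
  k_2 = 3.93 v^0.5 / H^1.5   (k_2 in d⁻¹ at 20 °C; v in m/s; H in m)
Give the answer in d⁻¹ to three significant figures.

k_2 = 3.93 × 1.41^0.5 / 2.75^1.5 = 3.93 × 1.187 / 4.560 = 1.023 d⁻¹.

k_2 ≈ 1.02 d⁻¹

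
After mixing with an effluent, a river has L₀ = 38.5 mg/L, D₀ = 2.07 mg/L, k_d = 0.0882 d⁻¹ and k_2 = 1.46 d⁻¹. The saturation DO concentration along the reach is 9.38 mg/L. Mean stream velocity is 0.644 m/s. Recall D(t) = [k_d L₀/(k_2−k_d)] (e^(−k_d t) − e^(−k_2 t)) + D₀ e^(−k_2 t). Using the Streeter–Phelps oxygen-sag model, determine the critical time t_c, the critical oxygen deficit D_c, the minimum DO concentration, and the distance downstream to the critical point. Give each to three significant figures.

t_c ≈ 0.727 d; D_c ≈ 2.18 mg/L; min DO ≈ 7.20 mg/L; x_c ≈ 40.4 km

With k_2/k_d = 16.55 and 1 − D₀(k_2−k_d)/(k_d L₀) = 0.1638,
t_c = ln(16.55 × 0.1638) / (1.46 − 0.0882) = ln(2.711) / 1.372 = 0.9972/1.372 = 0.7269 d.
D_c = (k_d/k_2) L₀ e^(−k_d t_c) = (0.0882/1.46) × 38.5 × e^(−0.0882×0.7269) = 0.06041 × 38.5 × 0.9379 = 2.181 mg/L.
Minimum DO = C_s − D_c = 9.38 − 2.181 = 7.199 mg/L.
x_c = v t_c = 0.644 m/s × 0.7269 d × 86400 s/d = 40450 m ≈ 40.4 km.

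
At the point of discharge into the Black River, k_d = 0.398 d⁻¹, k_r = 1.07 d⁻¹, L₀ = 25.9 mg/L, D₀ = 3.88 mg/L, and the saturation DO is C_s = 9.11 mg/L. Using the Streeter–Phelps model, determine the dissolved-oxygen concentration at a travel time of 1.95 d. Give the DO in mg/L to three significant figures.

k_d L₀/(k_r−k_d) = 0.398×25.9/(1.07−0.398) = 10.31/0.6720 = 15.34 mg/L.
e^(−k_d t) = e^(−0.398×1.950) = 0.4602; e^(−k_r t) = e^(−1.07×1.950) = 0.1241.
D = 15.34 × (0.4602 − 0.1241) + 3.88 × 0.1241 = 5.155 + 0.4816 = 5.637 mg/L.
DO = C_s − D = 9.11 − 5.637 = 3.473 mg/L.

DO ≈ 3.47 mg/L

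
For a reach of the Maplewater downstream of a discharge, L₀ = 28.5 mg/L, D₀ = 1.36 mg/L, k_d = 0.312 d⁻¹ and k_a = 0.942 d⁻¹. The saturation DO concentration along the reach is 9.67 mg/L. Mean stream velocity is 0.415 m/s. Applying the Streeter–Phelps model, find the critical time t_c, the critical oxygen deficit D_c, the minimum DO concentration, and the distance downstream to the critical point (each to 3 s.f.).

With k_a/k_d = 3.019 and 1 − D₀(k_a−k_d)/(k_d L₀) = 0.9036,
t_c = ln(3.019 × 0.9036) / (0.942 − 0.312) = ln(2.728) / 0.6300 = 1.004/0.6300 = 1.593 d.
L(t_c) = L₀ e^(−k_d t_c) = 28.5 × 0.6083 = 17.34 mg/L, and at the critical point k_a D_c = k_d L, so D_c = (0.312/0.942) × 17.34 = 5.742 mg/L.
Minimum DO = C_s − D_c = 9.67 − 5.742 = 3.928 mg/L.
x_c = v t_c = 0.415 m/s × 1.593 d × 86400 s/d = 57120 m ≈ 57.1 km.

t_c ≈ 1.59 d; D_c ≈ 5.74 mg/L; min DO ≈ 3.93 mg/L; x_c ≈ 57.1 km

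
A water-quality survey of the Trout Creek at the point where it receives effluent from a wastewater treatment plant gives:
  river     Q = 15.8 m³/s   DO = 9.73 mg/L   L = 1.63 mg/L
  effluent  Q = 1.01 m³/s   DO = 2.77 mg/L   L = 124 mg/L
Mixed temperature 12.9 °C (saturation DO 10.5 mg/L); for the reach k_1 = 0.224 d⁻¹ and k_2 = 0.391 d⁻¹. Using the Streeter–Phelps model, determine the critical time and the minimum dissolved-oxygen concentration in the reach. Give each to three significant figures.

Mixed DO = (15.8×9.73 + 1.01×2.77)/(15.8+1.01) = 156.5/16.81 = 9.312 mg/L.
Mixed L₀ = (15.8×1.63 + 1.01×124)/(16.81) = 151.0/16.81 = 8.982 mg/L.
Initial deficit D₀ = C_s − DO₀ = 10.5 − 9.312 = 1.188 mg/L.
t_c = (1/0.1670) ln[(0.391/0.224)(1 − 1.188×0.1670/(0.224×8.982))] = 5.988 × ln(1.573) = 2.714 d.
D_c = (0.224/0.391) × 8.982 × e^(−0.224×2.714) = 0.5729 × 8.982 × 0.5445 = 2.802 mg/L.
Minimum DO = 10.5 − 2.802 = 7.698 mg/L.

t_c ≈ 2.71 d; minimum DO ≈ 7.70 mg/L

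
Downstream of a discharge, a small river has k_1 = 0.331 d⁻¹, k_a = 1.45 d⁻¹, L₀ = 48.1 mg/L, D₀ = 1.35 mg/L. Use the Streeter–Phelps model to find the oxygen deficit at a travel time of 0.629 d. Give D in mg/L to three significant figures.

D ≈ 6.38 mg/L

k_1 L₀/(k_a−k_1) = 0.331×48.1/(1.45−0.331) = 15.92/1.119 = 14.23 mg/L.
e^(−k_1 t) = e^(−0.331×0.6290) = 0.8120; e^(−k_a t) = e^(−1.45×0.6290) = 0.4017.
D = 14.23 × (0.8120 − 0.4017) + 1.35 × 0.4017 = 5.838 + 0.5423 = 6.381 mg/L.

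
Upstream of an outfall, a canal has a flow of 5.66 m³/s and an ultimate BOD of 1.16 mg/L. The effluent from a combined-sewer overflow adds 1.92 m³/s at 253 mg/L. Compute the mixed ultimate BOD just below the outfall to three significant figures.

Flow-weighted mixing: C = (Q_r C_r + Q_w C_w)/(Q_r + Q_w)
= (5.66×1.16 + 1.92×253)/(5.66 + 1.92) = 492.3/7.580 = 64.95 mg/L.

65.0 mg/L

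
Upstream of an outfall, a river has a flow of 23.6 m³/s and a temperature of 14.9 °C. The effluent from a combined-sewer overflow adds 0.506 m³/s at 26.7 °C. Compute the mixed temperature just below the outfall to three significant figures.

Flow-weighted mixing: C = (Q_r C_r + Q_w C_w)/(Q_r + Q_w)
= (23.6×14.9 + 0.506×26.7)/(23.6 + 0.506) = 365.2/24.11 = 15.15 °C.

15.1 °C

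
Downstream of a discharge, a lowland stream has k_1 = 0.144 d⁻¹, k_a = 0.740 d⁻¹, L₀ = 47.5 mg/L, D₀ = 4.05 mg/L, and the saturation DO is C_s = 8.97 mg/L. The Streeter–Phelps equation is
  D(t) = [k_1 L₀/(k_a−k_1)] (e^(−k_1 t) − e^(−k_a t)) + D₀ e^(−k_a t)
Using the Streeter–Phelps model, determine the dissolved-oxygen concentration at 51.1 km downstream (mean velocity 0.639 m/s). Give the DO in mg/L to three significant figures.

DO ≈ 2.67 mg/L

Travel time t = x/v = 51.1 km / (0.639 m/s) = 51100 m / 0.639 m/s = 79970 s = 0.9256 d.
k_1 L₀/(k_a−k_1) = 0.144×47.5/(0.740−0.144) = 6.840/0.5960 = 11.48 mg/L.
e^(−k_1 t) = e^(−0.144×0.9256) = 0.8752; e^(−k_a t) = e^(−0.740×0.9256) = 0.5041.
D = 11.48 × (0.8752 − 0.5041) + 4.05 × 0.5041 = 4.259 + 2.042 = 6.301 mg/L.
DO = C_s − D = 8.97 − 6.301 = 2.669 mg/L.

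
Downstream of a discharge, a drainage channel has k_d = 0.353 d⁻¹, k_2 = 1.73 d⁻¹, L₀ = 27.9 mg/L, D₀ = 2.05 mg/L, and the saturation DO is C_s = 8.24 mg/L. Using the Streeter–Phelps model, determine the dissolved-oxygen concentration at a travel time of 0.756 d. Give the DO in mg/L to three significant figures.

DO ≈ 4.14 mg/L

k_d L₀/(k_2−k_d) = 0.353×27.9/(1.73−0.353) = 9.849/1.377 = 7.152 mg/L.
e^(−k_d t) = e^(−0.353×0.7560) = 0.7658; e^(−k_2 t) = e^(−1.73×0.7560) = 0.2704.
D = 7.152 × (0.7658 − 0.2704) + 2.05 × 0.2704 = 3.543 + 0.5543 = 4.097 mg/L.
DO = C_s − D = 8.24 − 4.097 = 4.143 mg/L.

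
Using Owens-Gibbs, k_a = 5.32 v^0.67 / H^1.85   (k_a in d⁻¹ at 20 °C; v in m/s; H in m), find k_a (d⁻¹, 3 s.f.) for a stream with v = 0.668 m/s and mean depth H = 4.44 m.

k_a ≈ 0.258 d⁻¹

k_a = 5.32 × 0.668^0.67 / 4.44^1.85 = 5.32 × 0.7631 / 15.76 = 0.2575 d⁻¹.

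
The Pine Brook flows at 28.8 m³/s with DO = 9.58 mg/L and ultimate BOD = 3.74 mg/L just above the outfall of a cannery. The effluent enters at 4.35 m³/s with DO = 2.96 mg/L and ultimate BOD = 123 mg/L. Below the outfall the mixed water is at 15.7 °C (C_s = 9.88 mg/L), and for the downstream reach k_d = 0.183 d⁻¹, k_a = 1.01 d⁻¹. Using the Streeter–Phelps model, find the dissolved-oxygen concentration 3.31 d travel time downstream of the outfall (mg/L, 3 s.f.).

Mixed DO = (28.8×9.58 + 4.35×2.96)/(28.8+4.35) = 288.8/33.15 = 8.711 mg/L.
Mixed L₀ = (28.8×3.74 + 4.35×123)/(33.15) = 642.8/33.15 = 19.39 mg/L.
Initial deficit D₀ = C_s − DO₀ = 9.88 − 8.711 = 1.169 mg/L.
D(3.31) = [0.183×19.39/(1.01−0.183)](e^(−0.183×3.31) − e^(−1.01×3.31)) + 1.169 e^(−1.01×3.31)
= 4.291 × (0.5457 − 0.03533) + 1.169 × 0.03533 = 2.231 mg/L.
DO = 9.88 − 2.231 = 7.649 mg/L.

DO ≈ 7.65 mg/L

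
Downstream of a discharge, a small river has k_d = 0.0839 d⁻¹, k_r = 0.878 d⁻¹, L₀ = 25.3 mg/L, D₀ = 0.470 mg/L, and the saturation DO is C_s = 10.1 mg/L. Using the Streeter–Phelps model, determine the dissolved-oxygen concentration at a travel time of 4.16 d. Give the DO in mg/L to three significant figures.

DO ≈ 8.27 mg/L

k_d L₀/(k_r−k_d) = 0.0839×25.3/(0.878−0.0839) = 2.123/0.7941 = 2.673 mg/L.
e^(−k_d t) = e^(−0.0839×4.160) = 0.7054; e^(−k_r t) = e^(−0.878×4.160) = 0.02593.
D = 2.673 × (0.7054 − 0.02593) + 0.470 × 0.02593 = 1.816 + 0.01219 = 1.828 mg/L.
DO = C_s − D = 10.1 − 1.828 = 8.272 mg/L.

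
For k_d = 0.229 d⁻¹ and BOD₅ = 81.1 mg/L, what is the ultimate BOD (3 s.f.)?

BOD₅ = L₀(1 − e^(−5k_d)) ⇒ L₀ = BOD₅ / (1 − e^(−5×0.229))
= 81.1 / (1 − 0.3182) = 81.1 / 0.6818 = 119.0 mg/L.

L₀ ≈ 119 mg/L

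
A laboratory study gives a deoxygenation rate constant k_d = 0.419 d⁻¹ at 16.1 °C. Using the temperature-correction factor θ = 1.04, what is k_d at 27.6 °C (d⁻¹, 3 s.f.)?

k_d(T₂) = k_d(T₁) · θ^(T₂−T₁) = 0.419 × 1.04^(27.6−16.1)
= 0.419 × 1.04^11.5 = 0.419 × 1.570 = 0.6578 d⁻¹.

k_d ≈ 0.658 d⁻¹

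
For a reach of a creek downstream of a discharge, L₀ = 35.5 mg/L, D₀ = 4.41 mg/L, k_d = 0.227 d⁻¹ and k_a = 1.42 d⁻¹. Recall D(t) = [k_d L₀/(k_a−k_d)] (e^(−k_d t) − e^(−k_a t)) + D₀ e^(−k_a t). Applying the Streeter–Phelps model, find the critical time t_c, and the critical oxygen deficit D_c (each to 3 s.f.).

t_c ≈ 0.650 d; D_c ≈ 4.90 mg/L

t_c = [1/(k_a−k_d)] ln[(k_a/k_d)(1 − D₀(k_a−k_d)/(k_d L₀))]
= [1/(1.42−0.227)] ln[(1.42/0.227)(1 − 4.41×1.193/(0.227×35.5))]
= (1/1.193) ln[6.256 × 0.3471] = 0.8382 × ln(2.171) = 0.8382 × 0.7754 = 0.6500 d.
L(t_c) = L₀ e^(−k_d t_c) = 35.5 × 0.8628 = 30.63 mg/L, and at the critical point k_a D_c = k_d L, so D_c = (0.227/1.42) × 30.63 = 4.897 mg/L.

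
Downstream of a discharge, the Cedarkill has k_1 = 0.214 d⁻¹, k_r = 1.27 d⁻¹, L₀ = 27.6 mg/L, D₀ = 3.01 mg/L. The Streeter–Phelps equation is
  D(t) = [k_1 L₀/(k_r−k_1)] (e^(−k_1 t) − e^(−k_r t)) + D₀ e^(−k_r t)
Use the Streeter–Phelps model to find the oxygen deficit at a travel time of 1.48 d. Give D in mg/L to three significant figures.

D ≈ 3.68 mg/L

k_1 L₀/(k_r−k_1) = 0.214×27.6/(1.27−0.214) = 5.906/1.056 = 5.593 mg/L.
e^(−k_1 t) = e^(−0.214×1.480) = 0.7285; e^(−k_r t) = e^(−1.27×1.480) = 0.1527.
D = 5.593 × (0.7285 − 0.1527) + 3.01 × 0.1527 = 3.221 + 0.4595 = 3.681 mg/L.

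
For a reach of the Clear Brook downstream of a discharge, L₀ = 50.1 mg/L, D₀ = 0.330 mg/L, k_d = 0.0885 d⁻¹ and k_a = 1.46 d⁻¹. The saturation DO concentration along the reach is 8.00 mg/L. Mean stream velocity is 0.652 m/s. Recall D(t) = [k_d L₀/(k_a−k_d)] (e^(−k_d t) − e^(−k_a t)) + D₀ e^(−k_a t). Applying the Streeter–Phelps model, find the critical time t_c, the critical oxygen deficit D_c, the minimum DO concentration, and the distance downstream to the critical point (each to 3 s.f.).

t_c = [1/(k_a−k_d)] ln[(k_a/k_d)(1 − D₀(k_a−k_d)/(k_d L₀))]
= [1/(1.46−0.0885)] ln[(1.46/0.0885)(1 − 0.330×1.371/(0.0885×50.1))]
= (1/1.371) ln[16.50 × 0.8979] = 0.7291 × ln(14.81) = 0.7291 × 2.696 = 1.965 d.
D_c = (k_d/k_a) L₀ e^(−k_d t_c) = (0.0885/1.46) × 50.1 × e^(−0.0885×1.965) = 0.06062 × 50.1 × 0.8404 = 2.552 mg/L.
Minimum DO = C_s − D_c = 8.00 − 2.552 = 5.448 mg/L.
x_c = v t_c = 0.652 m/s × 1.965 d × 86400 s/d = 110700 m ≈ 111 km.

t_c ≈ 1.97 d; D_c ≈ 2.55 mg/L; min DO ≈ 5.45 mg/L; x_c ≈ 111 km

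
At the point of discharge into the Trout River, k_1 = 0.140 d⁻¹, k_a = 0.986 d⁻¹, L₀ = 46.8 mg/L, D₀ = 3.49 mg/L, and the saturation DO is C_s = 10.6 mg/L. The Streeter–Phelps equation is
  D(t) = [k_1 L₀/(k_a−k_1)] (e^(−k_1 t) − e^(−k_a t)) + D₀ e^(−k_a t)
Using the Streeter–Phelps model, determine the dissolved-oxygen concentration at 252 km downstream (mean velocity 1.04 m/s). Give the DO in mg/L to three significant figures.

Travel time t = x/v = 252 km / (1.04 m/s) = 252000 m / 1.04 m/s = 242300 s = 2.804 d.
k_1 L₀/(k_a−k_1) = 0.140×46.8/(0.986−0.140) = 6.552/0.8460 = 7.745 mg/L.
e^(−k_1 t) = e^(−0.140×2.804) = 0.6753; e^(−k_a t) = e^(−0.986×2.804) = 0.06296.
D = 7.745 × (0.6753 − 0.06296) + 3.49 × 0.06296 = 4.742 + 0.2197 = 4.962 mg/L.
DO = C_s − D = 10.6 − 4.962 = 5.638 mg/L.

DO ≈ 5.64 mg/L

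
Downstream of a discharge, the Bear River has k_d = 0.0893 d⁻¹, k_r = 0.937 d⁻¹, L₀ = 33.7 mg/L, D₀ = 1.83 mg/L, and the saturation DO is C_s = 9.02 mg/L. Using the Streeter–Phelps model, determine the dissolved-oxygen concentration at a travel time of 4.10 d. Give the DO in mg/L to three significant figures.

k_d L₀/(k_r−k_d) = 0.0893×33.7/(0.937−0.0893) = 3.009/0.8477 = 3.550 mg/L.
e^(−k_d t) = e^(−0.0893×4.100) = 0.6934; e^(−k_r t) = e^(−0.937×4.100) = 0.02146.
D = 3.550 × (0.6934 − 0.02146) + 1.83 × 0.02146 = 2.386 + 0.03927 = 2.425 mg/L.
DO = C_s − D = 9.02 − 2.425 = 6.595 mg/L.

DO ≈ 6.60 mg/L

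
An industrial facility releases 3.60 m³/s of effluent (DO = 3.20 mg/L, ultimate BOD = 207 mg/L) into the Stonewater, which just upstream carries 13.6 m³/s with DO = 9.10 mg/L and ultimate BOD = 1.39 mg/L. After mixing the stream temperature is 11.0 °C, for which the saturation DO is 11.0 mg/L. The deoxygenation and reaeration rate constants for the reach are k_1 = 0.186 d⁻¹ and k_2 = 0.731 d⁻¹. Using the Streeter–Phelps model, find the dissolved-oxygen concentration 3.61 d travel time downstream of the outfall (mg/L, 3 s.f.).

DO ≈ 4.11 mg/L

Mixed DO = (13.6×9.10 + 3.60×3.20)/(13.6+3.60) = 135.3/17.20 = 7.865 mg/L.
Mixed L₀ = (13.6×1.39 + 3.60×207)/(17.20) = 764.1/17.20 = 44.42 mg/L.
Initial deficit D₀ = C_s − DO₀ = 11.0 − 7.865 = 3.135 mg/L.
D(3.61) = [0.186×44.42/(0.731−0.186)](e^(−0.186×3.61) − e^(−0.731×3.61)) + 3.135 e^(−0.731×3.61)
= 15.16 × (0.5110 − 0.07144) + 3.135 × 0.07144 = 6.888 mg/L.
DO = 11.0 − 6.888 = 4.112 mg/L.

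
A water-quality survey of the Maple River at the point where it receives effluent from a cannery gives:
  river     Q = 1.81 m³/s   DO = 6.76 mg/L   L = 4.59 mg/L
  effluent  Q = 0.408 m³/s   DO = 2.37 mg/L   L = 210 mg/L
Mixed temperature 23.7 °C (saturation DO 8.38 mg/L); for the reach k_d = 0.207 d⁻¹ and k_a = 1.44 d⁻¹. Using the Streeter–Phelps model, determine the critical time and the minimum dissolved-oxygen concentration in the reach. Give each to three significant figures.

Mixed DO = (1.81×6.76 + 0.408×2.37)/(1.81+0.408) = 13.20/2.218 = 5.952 mg/L.
Mixed L₀ = (1.81×4.59 + 0.408×210)/(2.218) = 93.99/2.218 = 42.38 mg/L.
Initial deficit D₀ = C_s − DO₀ = 8.38 − 5.952 = 2.428 mg/L.
t_c = (1/1.233) ln[(1.44/0.207)(1 − 2.428×1.233/(0.207×42.38))] = 0.8110 × ln(4.583) = 1.235 d.
D_c = (0.207/1.44) × 42.38 × e^(−0.207×1.235) = 0.1437 × 42.38 × 0.7745 = 4.718 mg/L.
Minimum DO = 8.38 − 4.718 = 3.662 mg/L.

t_c ≈ 1.23 d; minimum DO ≈ 3.66 mg/L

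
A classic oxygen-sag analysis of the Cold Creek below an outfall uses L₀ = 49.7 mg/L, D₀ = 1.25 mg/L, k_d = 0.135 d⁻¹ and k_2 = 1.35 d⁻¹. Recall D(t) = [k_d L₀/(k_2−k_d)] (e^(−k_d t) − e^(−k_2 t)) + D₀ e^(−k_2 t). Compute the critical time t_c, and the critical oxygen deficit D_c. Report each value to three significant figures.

t_c ≈ 1.68 d; D_c ≈ 3.96 mg/L

At the critical point dD/dt = 0, so k_d L₀ e^(−k_d t) = k_2 D. Substituting D(t) from the Streeter–Phelps equation and solving for t gives
t_c = ln[(k_2/k_d)(1 − D₀(k_2−k_d)/(k_d L₀))] / (k_2−k_d).
Here k_2−k_d = 1.215 d⁻¹ and 1 − D₀(k_2−k_d)/(k_d L₀) = 1 − 1.25×1.215/(0.135×49.7) = 0.7736, so
t_c = ln(10.00 × 0.7736) / 1.215 = 2.046 / 1.215 = 1.684 d.
L(t_c) = L₀ e^(−k_d t_c) = 49.7 × 0.7967 = 39.59 mg/L, and at the critical point k_2 D_c = k_d L, so D_c = (0.135/1.35) × 39.59 = 3.959 mg/L.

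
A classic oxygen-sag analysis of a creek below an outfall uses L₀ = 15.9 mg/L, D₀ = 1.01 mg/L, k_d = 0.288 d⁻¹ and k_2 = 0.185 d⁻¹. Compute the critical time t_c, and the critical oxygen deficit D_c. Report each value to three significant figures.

At the critical point dD/dt = 0, so k_d L₀ e^(−k_d t) = k_2 D. Substituting D(t) from the Streeter–Phelps equation and solving for t gives
t_c = ln[(k_2/k_d)(1 − D₀(k_2−k_d)/(k_d L₀))] / (k_2−k_d).
Here k_2−k_d = -0.1030 d⁻¹ and 1 − D₀(k_2−k_d)/(k_d L₀) = 1 − 1.01×-0.1030/(0.288×15.9) = 1.023, so
t_c = ln(0.6424 × 1.023) / -0.1030 = -0.4201 / -0.1030 = 4.079 d.
L(t_c) = L₀ e^(−k_d t_c) = 15.9 × 0.3089 = 4.911 mg/L, and at the critical point k_2 D_c = k_d L, so D_c = (0.288/0.185) × 4.911 = 7.646 mg/L.

t_c ≈ 4.08 d; D_c ≈ 7.65 mg/L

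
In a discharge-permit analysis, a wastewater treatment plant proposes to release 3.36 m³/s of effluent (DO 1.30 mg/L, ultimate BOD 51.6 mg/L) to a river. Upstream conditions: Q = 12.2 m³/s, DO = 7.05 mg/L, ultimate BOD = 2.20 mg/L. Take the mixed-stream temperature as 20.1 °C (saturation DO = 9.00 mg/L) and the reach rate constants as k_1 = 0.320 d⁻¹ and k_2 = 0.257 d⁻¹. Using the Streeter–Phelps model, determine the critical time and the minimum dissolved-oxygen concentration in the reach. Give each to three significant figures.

t_c ≈ 2.72 d; minimum DO ≈ 2.30 mg/L

Mixed DO = (12.2×7.05 + 3.36×1.30)/(12.2+3.36) = 90.38/15.56 = 5.808 mg/L.
Mixed L₀ = (12.2×2.20 + 3.36×51.6)/(15.56) = 200.2/15.56 = 12.87 mg/L.
Initial deficit D₀ = C_s − DO₀ = 9.00 − 5.808 = 3.192 mg/L.
t_c = (1/-0.06300) ln[(0.257/0.320)(1 − 3.192×-0.06300/(0.320×12.87))] = -15.87 × ln(0.8423) = 2.723 d.
D_c = (0.320/0.257) × 12.87 × e^(−0.320×2.723) = 1.245 × 12.87 × 0.4183 = 6.703 mg/L.
Minimum DO = 9.00 − 6.703 = 2.297 mg/L.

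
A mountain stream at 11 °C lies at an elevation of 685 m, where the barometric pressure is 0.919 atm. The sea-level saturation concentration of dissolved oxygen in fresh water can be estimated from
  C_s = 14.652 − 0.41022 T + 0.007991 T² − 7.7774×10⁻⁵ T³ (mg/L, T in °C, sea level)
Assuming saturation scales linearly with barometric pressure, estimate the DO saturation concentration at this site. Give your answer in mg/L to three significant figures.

C_s ≈ 10.1 mg/L

At sea level: C_s = 14.652 − 0.41022×11 + 0.007991×11² − 7.7774×10⁻⁵×11³ = 11.00 mg/L.
Pressure correction: C_s' = 11.00 × 0.919 = 10.11 mg/L.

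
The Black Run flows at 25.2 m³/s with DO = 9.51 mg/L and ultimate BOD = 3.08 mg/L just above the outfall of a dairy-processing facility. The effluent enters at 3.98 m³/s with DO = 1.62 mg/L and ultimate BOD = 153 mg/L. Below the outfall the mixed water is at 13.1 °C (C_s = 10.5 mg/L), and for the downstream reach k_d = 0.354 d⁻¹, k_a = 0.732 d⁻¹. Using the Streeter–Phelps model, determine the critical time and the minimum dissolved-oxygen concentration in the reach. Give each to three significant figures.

t_c ≈ 1.66 d; minimum DO ≈ 4.18 mg/L

Mixed DO = (25.2×9.51 + 3.98×1.62)/(25.2+3.98) = 246.1/29.18 = 8.434 mg/L.
Mixed L₀ = (25.2×3.08 + 3.98×153)/(29.18) = 686.6/29.18 = 23.53 mg/L.
Initial deficit D₀ = C_s − DO₀ = 10.5 − 8.434 = 2.066 mg/L.
t_c = (1/0.3780) ln[(0.732/0.354)(1 − 2.066×0.3780/(0.354×23.53))] = 2.646 × ln(1.874) = 1.661 d.
D_c = (0.354/0.732) × 23.53 × e^(−0.354×1.661) = 0.4836 × 23.53 × 0.5554 = 6.319 mg/L.
Minimum DO = 10.5 − 6.319 = 4.181 mg/L.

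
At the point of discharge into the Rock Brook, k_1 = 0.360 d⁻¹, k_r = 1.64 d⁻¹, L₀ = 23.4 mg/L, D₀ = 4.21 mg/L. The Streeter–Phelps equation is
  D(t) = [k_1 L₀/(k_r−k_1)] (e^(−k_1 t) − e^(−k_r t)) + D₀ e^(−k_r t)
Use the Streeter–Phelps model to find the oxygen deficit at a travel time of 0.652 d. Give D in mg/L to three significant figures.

D ≈ 4.39 mg/L

k_1 L₀/(k_r−k_1) = 0.360×23.4/(1.64−0.360) = 8.424/1.280 = 6.581 mg/L.
e^(−k_1 t) = e^(−0.360×0.6520) = 0.7908; e^(−k_r t) = e^(−1.64×0.6520) = 0.3433.
D = 6.581 × (0.7908 − 0.3433) + 4.21 × 0.3433 = 2.945 + 1.445 = 4.390 mg/L.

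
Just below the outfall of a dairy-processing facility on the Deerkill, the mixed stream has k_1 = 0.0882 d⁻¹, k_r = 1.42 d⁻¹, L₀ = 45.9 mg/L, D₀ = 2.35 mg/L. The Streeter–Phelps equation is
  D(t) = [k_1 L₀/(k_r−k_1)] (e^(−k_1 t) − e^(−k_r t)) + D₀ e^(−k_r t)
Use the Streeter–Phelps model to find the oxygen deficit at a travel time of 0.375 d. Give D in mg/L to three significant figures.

D ≈ 2.54 mg/L

k_1 L₀/(k_r−k_1) = 0.0882×45.9/(1.42−0.0882) = 4.048/1.332 = 3.040 mg/L.
e^(−k_1 t) = e^(−0.0882×0.3750) = 0.9675; e^(−k_r t) = e^(−1.42×0.3750) = 0.5871.
D = 3.040 × (0.9675 − 0.5871) + 2.35 × 0.5871 = 1.156 + 1.380 = 2.536 mg/L.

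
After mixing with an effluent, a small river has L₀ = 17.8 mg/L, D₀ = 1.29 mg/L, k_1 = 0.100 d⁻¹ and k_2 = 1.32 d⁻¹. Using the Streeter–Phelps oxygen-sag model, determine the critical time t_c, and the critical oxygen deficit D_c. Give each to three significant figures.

t_c ≈ 0.348 d; D_c ≈ 1.30 mg/L

With k_2/k_1 = 13.20 and 1 − D₀(k_2−k_1)/(k_1 L₀) = 0.1158,
t_c = ln(13.20 × 0.1158) / (1.32 − 0.100) = ln(1.529) / 1.220 = 0.4247/1.220 = 0.3481 d.
D_c = (k_1/k_2) L₀ e^(−k_1 t_c) = (0.100/1.32) × 17.8 × e^(−0.100×0.3481) = 0.07576 × 17.8 × 0.9658 = 1.302 mg/L.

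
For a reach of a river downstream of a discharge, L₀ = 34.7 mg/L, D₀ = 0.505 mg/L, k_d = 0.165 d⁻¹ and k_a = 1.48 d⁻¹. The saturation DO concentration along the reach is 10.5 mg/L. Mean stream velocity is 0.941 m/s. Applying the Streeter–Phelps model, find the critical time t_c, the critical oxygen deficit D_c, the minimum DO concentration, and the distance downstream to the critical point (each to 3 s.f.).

t_c ≈ 1.57 d; D_c ≈ 2.98 mg/L; min DO ≈ 7.52 mg/L; x_c ≈ 128 km

With k_a/k_d = 8.970 and 1 − D₀(k_a−k_d)/(k_d L₀) = 0.8840,
t_c = ln(8.970 × 0.8840) / (1.48 − 0.165) = ln(7.929) / 1.315 = 2.071/1.315 = 1.575 d.
L(t_c) = L₀ e^(−k_d t_c) = 34.7 × 0.7712 = 26.76 mg/L, and at the critical point k_a D_c = k_d L, so D_c = (0.165/1.48) × 26.76 = 2.983 mg/L.
Minimum DO = C_s − D_c = 10.5 − 2.983 = 7.517 mg/L.
x_c = v t_c = 0.941 m/s × 1.575 d × 86400 s/d = 128000 m ≈ 128 km.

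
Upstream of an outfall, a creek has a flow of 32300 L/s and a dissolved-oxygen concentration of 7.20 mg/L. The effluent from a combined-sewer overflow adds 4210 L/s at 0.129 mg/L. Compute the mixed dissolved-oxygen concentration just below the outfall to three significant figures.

Flow-weighted mixing: C = (Q_r C_r + Q_w C_w)/(Q_r + Q_w)
= (32300×7.20 + 4210×0.129)/(32300 + 4210) = 233100/36510 = 6.385 mg/L.

6.38 mg/L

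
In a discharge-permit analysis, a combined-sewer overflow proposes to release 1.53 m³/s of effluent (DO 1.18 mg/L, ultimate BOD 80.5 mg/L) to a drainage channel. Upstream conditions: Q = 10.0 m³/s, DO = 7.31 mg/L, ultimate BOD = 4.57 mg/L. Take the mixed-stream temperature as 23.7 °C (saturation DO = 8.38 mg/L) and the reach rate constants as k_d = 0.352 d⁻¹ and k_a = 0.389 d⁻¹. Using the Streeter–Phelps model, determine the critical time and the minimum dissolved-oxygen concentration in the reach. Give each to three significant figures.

t_c ≈ 2.33 d; minimum DO ≈ 2.55 mg/L

Mixed DO = (10.0×7.31 + 1.53×1.18)/(10.0+1.53) = 74.91/11.53 = 6.497 mg/L.
Mixed L₀ = (10.0×4.57 + 1.53×80.5)/(11.53) = 168.9/11.53 = 14.65 mg/L.
Initial deficit D₀ = C_s − DO₀ = 8.38 − 6.497 = 1.883 mg/L.
t_c = (1/0.03700) ln[(0.389/0.352)(1 − 1.883×0.03700/(0.352×14.65))] = 27.03 × ln(1.090) = 2.333 d.
D_c = (0.352/0.389) × 14.65 × e^(−0.352×2.333) = 0.9049 × 14.65 × 0.4398 = 5.829 mg/L.
Minimum DO = 8.38 − 5.829 = 2.551 mg/L.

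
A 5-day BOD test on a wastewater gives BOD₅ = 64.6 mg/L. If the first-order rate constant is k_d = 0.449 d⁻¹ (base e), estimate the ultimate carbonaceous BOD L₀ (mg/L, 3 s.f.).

L₀ ≈ 72.3 mg/L

BOD₅ = L₀(1 − e^(−5k_d)) ⇒ L₀ = BOD₅ / (1 − e^(−5×0.449))
= 64.6 / (1 − 0.1059) = 64.6 / 0.8941 = 72.25 mg/L.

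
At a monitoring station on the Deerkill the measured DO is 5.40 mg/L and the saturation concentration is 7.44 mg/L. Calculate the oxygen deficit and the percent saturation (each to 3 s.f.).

D = C_s − C = 7.44 − 5.40 = 2.04 mg/L.
% saturation = 5.40/7.44 × 100 = 72.6 %.

D ≈ 2.04 mg/L; 72.6 % saturation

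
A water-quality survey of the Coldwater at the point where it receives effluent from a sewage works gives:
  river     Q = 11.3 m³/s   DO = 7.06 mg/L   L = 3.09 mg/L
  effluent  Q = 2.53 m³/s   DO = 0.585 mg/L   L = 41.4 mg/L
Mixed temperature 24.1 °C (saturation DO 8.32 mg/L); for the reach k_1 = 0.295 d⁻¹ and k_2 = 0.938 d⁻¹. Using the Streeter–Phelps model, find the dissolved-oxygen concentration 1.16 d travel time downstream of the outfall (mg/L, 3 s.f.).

Mixed DO = (11.3×7.06 + 2.53×0.585)/(11.3+2.53) = 81.26/13.83 = 5.875 mg/L.
Mixed L₀ = (11.3×3.09 + 2.53×41.4)/(13.83) = 139.7/13.83 = 10.10 mg/L.
Initial deficit D₀ = C_s − DO₀ = 8.32 − 5.875 = 2.445 mg/L.
D(1.16) = [0.295×10.10/(0.938−0.295)](e^(−0.295×1.16) − e^(−0.938×1.16)) + 2.445 e^(−0.938×1.16)
= 4.633 × (0.7102 − 0.3369) + 2.445 × 0.3369 = 2.553 mg/L.
DO = 8.32 − 2.553 = 5.767 mg/L.

DO ≈ 5.77 mg/L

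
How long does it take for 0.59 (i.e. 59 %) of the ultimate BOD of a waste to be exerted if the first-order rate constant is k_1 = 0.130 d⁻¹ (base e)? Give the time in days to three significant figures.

t ≈ 6.86 d

y/L₀ = 1 − e^(−k_1 t) = 0.59 ⇒ e^(−k_1 t) = 0.410
t = −ln(0.410) / 0.130 = 0.8916 / 0.130 = 6.858 d.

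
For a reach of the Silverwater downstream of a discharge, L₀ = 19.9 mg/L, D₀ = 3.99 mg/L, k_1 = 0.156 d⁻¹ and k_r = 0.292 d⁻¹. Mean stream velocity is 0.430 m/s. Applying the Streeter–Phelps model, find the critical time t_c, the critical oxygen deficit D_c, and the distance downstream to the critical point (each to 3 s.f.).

t_c = [1/(k_r−k_1)] ln[(k_r/k_1)(1 − D₀(k_r−k_1)/(k_1 L₀))]
= [1/(0.292−0.156)] ln[(0.292/0.156)(1 − 3.99×0.1360/(0.156×19.9))]
= (1/0.1360) ln[1.872 × 0.8252] = 7.353 × ln(1.545) = 7.353 × 0.4348 = 3.197 d.
L(t_c) = L₀ e^(−k_1 t_c) = 19.9 × 0.6073 = 12.09 mg/L, and at the critical point k_r D_c = k_1 L, so D_c = (0.156/0.292) × 12.09 = 6.457 mg/L.
x_c = v t_c = 0.430 m/s × 3.197 d × 86400 s/d = 118800 m ≈ 119 km.

t_c ≈ 3.20 d; D_c ≈ 6.46 mg/L; x_c ≈ 119 km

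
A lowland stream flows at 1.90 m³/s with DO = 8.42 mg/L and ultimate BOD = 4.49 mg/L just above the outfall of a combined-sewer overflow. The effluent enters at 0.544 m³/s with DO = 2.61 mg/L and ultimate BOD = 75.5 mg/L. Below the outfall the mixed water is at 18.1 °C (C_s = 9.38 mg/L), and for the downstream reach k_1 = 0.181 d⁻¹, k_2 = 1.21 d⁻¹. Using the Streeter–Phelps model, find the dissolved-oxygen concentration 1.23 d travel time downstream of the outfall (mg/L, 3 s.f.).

Mixed DO = (1.90×8.42 + 0.544×2.61)/(1.90+0.544) = 17.42/2.444 = 7.127 mg/L.
Mixed L₀ = (1.90×4.49 + 0.544×75.5)/(2.444) = 49.60/2.444 = 20.30 mg/L.
Initial deficit D₀ = C_s − DO₀ = 9.38 − 7.127 = 2.253 mg/L.
D(1.23) = [0.181×20.30/(1.21−0.181)](e^(−0.181×1.23) − e^(−1.21×1.23)) + 2.253 e^(−1.21×1.23)
= 3.570 × (0.8004 − 0.2258) + 2.253 × 0.2258 = 2.560 mg/L.
DO = 9.38 − 2.560 = 6.820 mg/L.

DO ≈ 6.82 mg/L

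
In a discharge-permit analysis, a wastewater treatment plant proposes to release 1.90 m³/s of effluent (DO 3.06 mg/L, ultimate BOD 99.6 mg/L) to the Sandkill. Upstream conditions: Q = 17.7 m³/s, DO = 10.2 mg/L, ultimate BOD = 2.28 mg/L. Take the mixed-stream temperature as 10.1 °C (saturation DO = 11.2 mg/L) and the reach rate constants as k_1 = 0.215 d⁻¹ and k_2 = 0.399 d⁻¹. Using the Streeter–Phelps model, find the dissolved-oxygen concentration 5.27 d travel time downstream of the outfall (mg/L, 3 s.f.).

DO ≈ 8.26 mg/L

Mixed DO = (17.7×10.2 + 1.90×3.06)/(17.7+1.90) = 186.4/19.60 = 9.508 mg/L.
Mixed L₀ = (17.7×2.28 + 1.90×99.6)/(19.60) = 229.6/19.60 = 11.71 mg/L.
Initial deficit D₀ = C_s − DO₀ = 11.2 − 9.508 = 1.692 mg/L.
D(5.27) = [0.215×11.71/(0.399−0.215)](e^(−0.215×5.27) − e^(−0.399×5.27)) + 1.692 e^(−0.399×5.27)
= 13.69 × (0.3220 − 0.1221) + 1.692 × 0.1221 = 2.943 mg/L.
DO = 11.2 − 2.943 = 8.257 mg/L.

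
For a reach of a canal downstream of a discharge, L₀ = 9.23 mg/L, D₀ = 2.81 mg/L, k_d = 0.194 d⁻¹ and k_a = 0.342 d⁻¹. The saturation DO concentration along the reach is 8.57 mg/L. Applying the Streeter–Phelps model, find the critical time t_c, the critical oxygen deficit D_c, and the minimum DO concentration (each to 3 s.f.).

t_c = [1/(k_a−k_d)] ln[(k_a/k_d)(1 − D₀(k_a−k_d)/(k_d L₀))]
= [1/(0.342−0.194)] ln[(0.342/0.194)(1 − 2.81×0.1480/(0.194×9.23))]
= (1/0.1480) ln[1.763 × 0.7677] = 6.757 × ln(1.353) = 6.757 × 0.3027 = 2.045 d.
D_c = (k_d/k_a) L₀ e^(−k_d t_c) = (0.194/0.342) × 9.23 × e^(−0.194×2.045) = 0.5673 × 9.23 × 0.6725 = 3.521 mg/L.
Minimum DO = C_s − D_c = 8.57 − 3.521 = 5.049 mg/L.

t_c ≈ 2.04 d; D_c ≈ 3.52 mg/L; min DO ≈ 5.05 mg/L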